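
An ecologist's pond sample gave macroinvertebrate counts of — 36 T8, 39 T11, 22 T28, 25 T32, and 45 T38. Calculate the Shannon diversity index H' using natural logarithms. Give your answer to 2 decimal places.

1.58

Total N = 36+39+22+25+45 = 167, so the proportions are 0.2156, 0.2335, 0.1317, 0.1497, 0.2695 (working shown to 4 dp, full precision carried).
Each pᵢ ln pᵢ term: 0.2156×(-1.5345)=-0.3308, 0.2335×(-1.4544)=-0.3397, 0.1317×(-2.0270)=-0.2670, 0.1497×(-1.8991)=-0.2843, 0.2695×(-1.3113)=-0.3534.
Sum = -1.5751, so H' = 1.58.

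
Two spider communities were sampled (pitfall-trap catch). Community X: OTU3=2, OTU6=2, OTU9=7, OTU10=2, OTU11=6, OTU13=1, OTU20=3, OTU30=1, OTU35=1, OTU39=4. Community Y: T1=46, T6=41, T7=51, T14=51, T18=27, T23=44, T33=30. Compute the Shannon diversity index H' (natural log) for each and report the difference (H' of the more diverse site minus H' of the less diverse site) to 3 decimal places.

0.157

Community X: N=29, proportions 0.06897, 0.06897, 0.24138, 0.06897, 0.2069, 0.03448, 0.10345, 0.03448, 0.03448, 0.13793, giving H' = 2.07861 (working shown to 5 dp, full precision carried).
Community Y: N=290, proportions 0.15862, 0.14138, 0.17586, 0.17586, 0.0931, 0.15172, 0.10345, giving H' = 1.92178.
Difference = |2.07861 − 1.92178| = 0.15683, i.e. 0.157 to 3 decimal places.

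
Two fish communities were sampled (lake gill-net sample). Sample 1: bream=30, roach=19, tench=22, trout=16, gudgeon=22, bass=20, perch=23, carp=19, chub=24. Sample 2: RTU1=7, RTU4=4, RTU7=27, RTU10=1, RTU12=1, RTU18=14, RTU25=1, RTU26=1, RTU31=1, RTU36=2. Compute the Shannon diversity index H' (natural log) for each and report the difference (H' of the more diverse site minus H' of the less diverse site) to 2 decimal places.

Sample 1: N=195, proportions 0.1538, 0.0974, 0.1128, 0.0821, 0.1128, 0.1026, 0.1179, 0.0974, 0.1231, giving H' = 2.1828 (working shown to 4 dp, full precision carried).
Sample 2: N=59, proportions 0.1186, 0.0678, 0.4576, 0.0169, 0.0169, 0.2373, 0.0169, 0.0169, 0.0169, 0.0339, giving H' = 1.5947.
Difference = |2.1828 − 1.5947| = 0.5881, i.e. 0.59 to 2 decimal places.

0.59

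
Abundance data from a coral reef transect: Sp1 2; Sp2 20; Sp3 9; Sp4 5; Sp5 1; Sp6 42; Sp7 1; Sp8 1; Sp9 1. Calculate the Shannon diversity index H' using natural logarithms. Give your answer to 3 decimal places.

Total N = 2+20+9+5+1+42+1+1+1 = 82, so the proportions are 0.02439, 0.2439, 0.10976, 0.06098, 0.0122, 0.5122, 0.0122, 0.0122, 0.0122 (working shown to 5 dp, full precision carried).
Each pᵢ ln pᵢ term: 0.02439×(-3.71357)=-0.09057, 0.2439×(-1.41099)=-0.34414, 0.10976×(-2.20949)=-0.24251, 0.06098×(-2.79728)=-0.17057, 0.0122×(-4.40672)=-0.05374, 0.5122×(-0.66905)=-0.34268, 0.0122×(-4.40672)=-0.05374, 0.0122×(-4.40672)=-0.05374, 0.0122×(-4.40672)=-0.05374.
Sum = -1.40544, so H' = 1.405.

1.405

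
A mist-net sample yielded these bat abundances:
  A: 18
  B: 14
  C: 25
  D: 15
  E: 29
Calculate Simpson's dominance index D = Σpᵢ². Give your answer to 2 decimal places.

0.22

Total N = 18+14+25+15+29 = 101, so the proportions are 0.1782, 0.1386, 0.2475, 0.1485, 0.2871 (working shown to 4 dp, full precision carried).
D = 0.1782² + 0.1386² + 0.2475² + 0.1485² + 0.2871² = 0.0318 + 0.0192 + 0.0613 + 0.0221 + 0.0824 = 0.2167.
To 2 decimal places, D = 0.22.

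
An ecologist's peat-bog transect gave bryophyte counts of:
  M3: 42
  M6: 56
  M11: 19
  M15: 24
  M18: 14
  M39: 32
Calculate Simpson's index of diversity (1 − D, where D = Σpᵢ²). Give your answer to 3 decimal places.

0.798

Total N = 42+56+19+24+14+32 = 187, so the proportions are 0.2246, 0.29947, 0.1016, 0.12834, 0.07487, 0.17112 (working shown to 5 dp, full precision carried).
D = 0.2246² + 0.29947² + 0.1016² + 0.12834² + 0.07487² + 0.17112² = 0.05044 + 0.08968 + 0.01032 + 0.01647 + 0.00560 + 0.02928 = 0.20181.
So 1 − D = 0.79819, i.e. 0.798 to 3 decimal places.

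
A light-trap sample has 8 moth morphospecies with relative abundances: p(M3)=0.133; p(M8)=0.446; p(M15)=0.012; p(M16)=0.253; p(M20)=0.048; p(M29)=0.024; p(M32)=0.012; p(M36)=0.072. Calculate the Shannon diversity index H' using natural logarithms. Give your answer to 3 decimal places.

Each pᵢ ln pᵢ term (working shown to 5 dp, full precision carried): 0.133×(-2.01741)=-0.26832, 0.446×(-0.80744)=-0.36012, 0.012×(-4.42285)=-0.05307, 0.253×(-1.37437)=-0.34771, 0.048×(-3.03655)=-0.14575, 0.024×(-3.72970)=-0.08951, 0.012×(-4.42285)=-0.05307, 0.072×(-2.63109)=-0.18944.
Sum = -1.50700, so H' = 1.507.

1.507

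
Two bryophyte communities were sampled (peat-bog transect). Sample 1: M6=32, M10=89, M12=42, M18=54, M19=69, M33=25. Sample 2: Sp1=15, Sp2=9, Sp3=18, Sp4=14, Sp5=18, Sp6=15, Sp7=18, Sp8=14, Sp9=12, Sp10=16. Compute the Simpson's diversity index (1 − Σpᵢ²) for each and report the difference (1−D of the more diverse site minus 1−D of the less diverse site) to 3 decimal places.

Sample 1: N=311, proportions 0.102894, 0.286174, 0.135048, 0.173633, 0.221865, 0.080386, giving 1−D = 0.803445 (working shown to 6 dp, full precision carried).
Sample 2: N=149, proportions 0.100671, 0.060403, 0.120805, 0.09396, 0.120805, 0.100671, 0.120805, 0.09396, 0.080537, 0.107383, giving 1−D = 0.896626.
Difference = |0.803445 − 0.896626| = 0.093181, i.e. 0.093 to 3 decimal places.

0.093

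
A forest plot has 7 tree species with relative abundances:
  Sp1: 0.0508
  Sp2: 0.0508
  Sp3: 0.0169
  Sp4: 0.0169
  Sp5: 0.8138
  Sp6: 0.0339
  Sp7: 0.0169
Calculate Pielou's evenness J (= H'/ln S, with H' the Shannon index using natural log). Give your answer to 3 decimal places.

0.407

H' = −Σ pᵢ ln pᵢ = −((-0.15138) + (-0.15138) + (-0.06896) + (-0.06896) + (-0.16768) + (-0.11473) + (-0.06896)) = 0.79204 (working shown to 5 dp, full precision carried).
With S = 7 species, ln S = 1.94591, so J = 0.79204/1.94591 = 0.40703, i.e. 0.407 to 3 decimal places.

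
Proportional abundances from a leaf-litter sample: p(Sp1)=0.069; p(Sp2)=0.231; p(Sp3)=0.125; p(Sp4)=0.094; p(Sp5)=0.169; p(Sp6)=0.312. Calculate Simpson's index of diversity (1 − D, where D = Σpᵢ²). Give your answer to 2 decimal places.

0.79

D = 0.069² + 0.231² + 0.125² + 0.094² + 0.169² + 0.312² = 0.0048 + 0.0534 + 0.0156 + 0.0088 + 0.0286 + 0.0973 = 0.2085 (working shown to 4 dp, full precision carried).
So 1 − D = 0.7915, i.e. 0.79 to 2 decimal places.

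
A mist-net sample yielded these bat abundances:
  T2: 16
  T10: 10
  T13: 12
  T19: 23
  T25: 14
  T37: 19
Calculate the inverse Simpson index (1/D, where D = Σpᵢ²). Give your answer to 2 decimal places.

Total N = 16+10+12+23+14+19 = 94, so the proportions are 0.170213, 0.106383, 0.12766, 0.244681, 0.148936, 0.202128 (working shown to 6 dp, full precision carried).
D = 0.170213² + 0.106383² + 0.12766² + 0.244681² + 0.148936² + 0.202128² = 0.028972 + 0.011317 + 0.016297 + 0.059869 + 0.022182 + 0.040856 = 0.179493.
So 1/D = 5.5712, i.e. 5.57 to 2 decimal places.

5.57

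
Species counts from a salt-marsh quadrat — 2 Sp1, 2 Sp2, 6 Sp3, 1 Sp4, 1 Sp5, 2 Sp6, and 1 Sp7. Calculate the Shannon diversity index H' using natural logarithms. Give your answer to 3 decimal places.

Total N = 2+2+6+1+1+2+1 = 15, so the proportions are 0.13333, 0.13333, 0.4, 0.06667, 0.06667, 0.13333, 0.06667 (working shown to 5 dp, full precision carried).
Each pᵢ ln pᵢ term: 0.13333×(-2.01490)=-0.26865, 0.13333×(-2.01490)=-0.26865, 0.4×(-0.91629)=-0.36652, 0.06667×(-2.70805)=-0.18054, 0.06667×(-2.70805)=-0.18054, 0.13333×(-2.01490)=-0.26865, 0.06667×(-2.70805)=-0.18054.
Sum = -1.71409, so H' = 1.714.

1.714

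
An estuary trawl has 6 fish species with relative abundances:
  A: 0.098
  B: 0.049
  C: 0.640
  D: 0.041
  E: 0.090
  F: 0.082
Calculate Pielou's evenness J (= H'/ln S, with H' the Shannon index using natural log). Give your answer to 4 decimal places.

H' = −Σ pᵢ ln pᵢ = −((-0.227633) + (-0.147781) + (-0.285624) + (-0.130962) + (-0.216715) + (-0.205085)) = 1.213799 (working shown to 6 dp, full precision carried).
With S = 6 species, ln S = 1.791759, so J = 1.213799/1.791759 = 0.677434, i.e. 0.6774 to 4 decimal places.

0.6774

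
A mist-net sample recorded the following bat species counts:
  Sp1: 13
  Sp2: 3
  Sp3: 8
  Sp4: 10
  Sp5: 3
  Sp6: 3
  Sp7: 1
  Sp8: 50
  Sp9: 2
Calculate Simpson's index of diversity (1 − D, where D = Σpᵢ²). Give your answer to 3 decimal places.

0.669

Total N = 13+3+8+10+3+3+1+50+2 = 93, so the proportions are 0.13978, 0.03226, 0.08602, 0.10753, 0.03226, 0.03226, 0.01075, 0.53763, 0.02151 (working shown to 5 dp, full precision carried).
D = 0.13978² + 0.03226² + 0.08602² + 0.10753² + 0.03226² + 0.03226² + 0.01075² + 0.53763² + 0.02151² = 0.01954 + 0.00104 + 0.00740 + 0.01156 + 0.00104 + 0.00104 + 0.00012 + 0.28905 + 0.00046 = 0.33125.
So 1 − D = 0.66875, i.e. 0.669 to 3 decimal places.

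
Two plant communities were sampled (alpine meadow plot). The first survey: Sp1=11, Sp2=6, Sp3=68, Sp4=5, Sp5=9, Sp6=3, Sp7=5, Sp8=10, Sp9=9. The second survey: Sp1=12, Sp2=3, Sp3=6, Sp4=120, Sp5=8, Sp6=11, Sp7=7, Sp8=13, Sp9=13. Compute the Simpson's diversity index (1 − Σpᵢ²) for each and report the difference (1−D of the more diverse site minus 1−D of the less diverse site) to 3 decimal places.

The first survey: N=126, proportions 0.0873, 0.04762, 0.53968, 0.03968, 0.07143, 0.02381, 0.03968, 0.07937, 0.07143, giving 1−D = 0.67863 (working shown to 5 dp, full precision carried).
The second survey: N=193, proportions 0.06218, 0.01554, 0.03109, 0.62176, 0.04145, 0.05699, 0.03627, 0.06736, 0.06736, giving 1−D = 0.59298.
Difference = |0.67863 − 0.59298| = 0.08565, i.e. 0.086 to 3 decimal places.

0.086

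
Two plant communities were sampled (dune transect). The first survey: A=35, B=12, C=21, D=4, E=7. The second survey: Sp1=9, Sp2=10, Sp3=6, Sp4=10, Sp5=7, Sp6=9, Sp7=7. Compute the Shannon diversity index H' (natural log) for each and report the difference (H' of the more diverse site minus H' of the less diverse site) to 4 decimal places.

0.5646

The first survey: N=79, proportions 0.443038, 0.151899, 0.265823, 0.050633, 0.088608, giving H' = 1.364922 (working shown to 6 dp, full precision carried).
The second survey: N=58, proportions 0.155172, 0.172414, 0.103448, 0.172414, 0.12069, 0.155172, 0.12069, giving H' = 1.929494.
Difference = |1.364922 − 1.929494| = 0.564572, i.e. 0.5646 to 4 decimal places.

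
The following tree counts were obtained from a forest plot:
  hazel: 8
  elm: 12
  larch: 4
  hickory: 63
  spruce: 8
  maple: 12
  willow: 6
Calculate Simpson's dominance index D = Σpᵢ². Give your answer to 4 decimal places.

0.3475

Total N = 8+12+4+63+8+12+6 = 113, so the proportions are 0.070796, 0.106195, 0.035398, 0.557522, 0.070796, 0.106195, 0.053097 (working shown to 6 dp, full precision carried).
D = 0.070796² + 0.106195² + 0.035398² + 0.557522² + 0.070796² + 0.106195² + 0.053097² = 0.005012 + 0.011277 + 0.001253 + 0.310831 + 0.005012 + 0.011277 + 0.002819 = 0.347482.
To 4 decimal places, D = 0.3475.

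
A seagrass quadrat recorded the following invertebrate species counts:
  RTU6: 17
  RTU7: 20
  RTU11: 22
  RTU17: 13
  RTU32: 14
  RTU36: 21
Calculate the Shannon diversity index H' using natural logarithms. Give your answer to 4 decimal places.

Total N = 17+20+22+13+14+21 = 107, so the proportions are 0.158879, 0.186916, 0.205607, 0.121495, 0.130841, 0.196262 (working shown to 6 dp, full precision carried).
Each pᵢ ln pᵢ term: 0.158879×(-1.839615)=-0.292275, 0.186916×(-1.677097)=-0.313476, 0.205607×(-1.581786)=-0.325227, 0.121495×(-2.107879)=-0.256098, 0.130841×(-2.033772)=-0.266101, 0.196262×(-1.628306)=-0.319574.
Sum = -1.772751, so H' = 1.7728.

1.7728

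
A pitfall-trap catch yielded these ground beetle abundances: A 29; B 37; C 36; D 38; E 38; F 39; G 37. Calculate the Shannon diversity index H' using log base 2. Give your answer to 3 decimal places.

Total N = 29+37+36+38+38+39+37 = 254, so the proportions are 0.11417, 0.14567, 0.14173, 0.14961, 0.14961, 0.15354, 0.14567 (working shown to 5 dp, full precision carried).
Each pᵢ log₂ pᵢ term: 0.11417×(-3.13070)=-0.35744, 0.14567×(-2.77923)=-0.40485, 0.14173×(-2.81876)=-0.39951, 0.14961×(-2.74076)=-0.41003, 0.14961×(-2.74076)=-0.41003, 0.15354×(-2.70328)=-0.41507, 0.14567×(-2.77923)=-0.40485.
Sum = -2.80179, so H' = 2.802.

2.802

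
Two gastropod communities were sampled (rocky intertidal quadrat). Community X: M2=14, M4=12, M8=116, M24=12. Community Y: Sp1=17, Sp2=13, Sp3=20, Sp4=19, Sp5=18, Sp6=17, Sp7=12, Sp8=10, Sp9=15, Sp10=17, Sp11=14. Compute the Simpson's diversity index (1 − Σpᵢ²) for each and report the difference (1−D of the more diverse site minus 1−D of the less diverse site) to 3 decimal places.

Community X: N=154, proportions 0.09091, 0.07792, 0.75325, 0.07792, giving 1−D = 0.41221 (working shown to 5 dp, full precision carried).
Community Y: N=172, proportions 0.09884, 0.07558, 0.11628, 0.11047, 0.10465, 0.09884, 0.06977, 0.05814, 0.08721, 0.09884, 0.0814, giving 1−D = 0.90583.
Difference = |0.41221 − 0.90583| = 0.49362, i.e. 0.494 to 3 decimal places.

0.494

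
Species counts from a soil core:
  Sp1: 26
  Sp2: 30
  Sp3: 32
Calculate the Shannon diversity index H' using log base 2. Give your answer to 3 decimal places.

1.580

Total N = 26+30+32 = 88, so the proportions are 0.29545, 0.34091, 0.36364 (working shown to 5 dp, full precision carried).
Each pᵢ log₂ pᵢ term: 0.29545×(-1.75899)=-0.51970, 0.34091×(-1.55254)=-0.52928, 0.36364×(-1.45943)=-0.53070.
Sum = -1.57968, so H' = 1.580.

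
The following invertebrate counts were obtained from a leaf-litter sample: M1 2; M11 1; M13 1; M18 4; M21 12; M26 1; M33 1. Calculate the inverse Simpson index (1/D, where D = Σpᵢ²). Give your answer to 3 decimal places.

Total N = 2+1+1+4+12+1+1 = 22, so the proportions are 0.090909, 0.045455, 0.045455, 0.181818, 0.545455, 0.045455, 0.045455 (working shown to 6 dp, full precision carried).
D = 0.090909² + 0.045455² + 0.045455² + 0.181818² + 0.545455² + 0.045455² + 0.045455² = 0.008264 + 0.002066 + 0.002066 + 0.033058 + 0.297521 + 0.002066 + 0.002066 = 0.347107.
So 1/D = 2.88095, i.e. 2.881 to 3 decimal places.

2.881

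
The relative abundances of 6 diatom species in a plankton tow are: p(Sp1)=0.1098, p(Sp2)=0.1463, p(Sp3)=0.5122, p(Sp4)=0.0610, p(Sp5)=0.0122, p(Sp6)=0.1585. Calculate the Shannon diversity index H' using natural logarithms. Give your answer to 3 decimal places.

Each pᵢ ln pᵢ term (working shown to 5 dp, full precision carried): 0.1098×(-2.20909)=-0.24256, 0.1463×(-1.92210)=-0.28120, 0.5122×(-0.66904)=-0.34268, 0.061×(-2.79688)=-0.17061, 0.0122×(-4.40632)=-0.05376, 0.1585×(-1.84200)=-0.29196.
Sum = -1.38277, so H' = 1.383.

1.383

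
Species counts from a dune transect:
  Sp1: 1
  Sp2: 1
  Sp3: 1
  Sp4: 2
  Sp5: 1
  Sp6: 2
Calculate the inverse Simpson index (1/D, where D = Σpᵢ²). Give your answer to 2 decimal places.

5.33

Total N = 1+1+1+2+1+2 = 8, so the proportions are 0.125, 0.125, 0.125, 0.25, 0.125, 0.25 (working shown to 6 dp, full precision carried).
D = 0.125² + 0.125² + 0.125² + 0.25² + 0.125² + 0.25² = 0.015625 + 0.015625 + 0.015625 + 0.062500 + 0.015625 + 0.062500 = 0.187500.
So 1/D = 5.3333, i.e. 5.33 to 2 decimal places.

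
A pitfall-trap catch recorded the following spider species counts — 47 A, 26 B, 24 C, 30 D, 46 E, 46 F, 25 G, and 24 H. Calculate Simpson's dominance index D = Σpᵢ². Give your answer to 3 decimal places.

Total N = 47+26+24+30+46+46+25+24 = 268, so the proportions are 0.17537, 0.09701, 0.08955, 0.11194, 0.17164, 0.17164, 0.09328, 0.08955 (working shown to 5 dp, full precision carried).
D = 0.17537² + 0.09701² + 0.08955² + 0.11194² + 0.17164² + 0.17164² + 0.09328² + 0.08955² = 0.03076 + 0.00941 + 0.00802 + 0.01253 + 0.02946 + 0.02946 + 0.00870 + 0.00802 = 0.13636.
To 3 decimal places, D = 0.136.

0.136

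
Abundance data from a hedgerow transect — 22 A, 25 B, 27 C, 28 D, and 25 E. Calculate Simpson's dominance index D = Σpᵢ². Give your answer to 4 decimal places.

Total N = 22+25+27+28+25 = 127, so the proportions are 0.173228, 0.19685, 0.212598, 0.220472, 0.19685 (working shown to 6 dp, full precision carried).
D = 0.173228² + 0.19685² + 0.212598² + 0.220472² + 0.19685² = 0.030008 + 0.038750 + 0.045198 + 0.048608 + 0.038750 = 0.201314.
To 4 decimal places, D = 0.2013.

0.2013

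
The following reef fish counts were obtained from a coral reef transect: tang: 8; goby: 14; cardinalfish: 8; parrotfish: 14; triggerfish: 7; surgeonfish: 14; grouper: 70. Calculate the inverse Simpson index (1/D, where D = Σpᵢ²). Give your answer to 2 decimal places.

Total N = 8+14+8+14+7+14+70 = 135, so the proportions are 0.059259, 0.103704, 0.059259, 0.103704, 0.051852, 0.103704, 0.518519 (working shown to 6 dp, full precision carried).
D = 0.059259² + 0.103704² + 0.059259² + 0.103704² + 0.051852² + 0.103704² + 0.518519² = 0.003512 + 0.010754 + 0.003512 + 0.010754 + 0.002689 + 0.010754 + 0.268861 = 0.310837.
So 1/D = 3.2171, i.e. 3.22 to 2 decimal places.

3.22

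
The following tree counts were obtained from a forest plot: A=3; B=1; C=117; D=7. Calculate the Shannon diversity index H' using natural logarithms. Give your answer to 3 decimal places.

0.367

Total N = 3+1+117+7 = 128, so the proportions are 0.02344, 0.00781, 0.91406, 0.05469 (working shown to 5 dp, full precision carried).
Each pᵢ ln pᵢ term: 0.02344×(-3.75342)=-0.08797, 0.00781×(-4.85203)=-0.03791, 0.91406×(-0.08986)=-0.08213, 0.05469×(-2.90612)=-0.15893.
Sum = -0.36694, so H' = 0.367.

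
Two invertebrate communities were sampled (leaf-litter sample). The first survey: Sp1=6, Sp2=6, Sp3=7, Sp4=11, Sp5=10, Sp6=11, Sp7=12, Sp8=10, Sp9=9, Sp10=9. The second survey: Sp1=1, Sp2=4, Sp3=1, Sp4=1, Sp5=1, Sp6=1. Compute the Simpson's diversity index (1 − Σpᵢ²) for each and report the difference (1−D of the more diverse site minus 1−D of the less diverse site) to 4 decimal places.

The first survey: N=91, proportions 0.065934, 0.065934, 0.076923, 0.120879, 0.10989, 0.120879, 0.131868, 0.10989, 0.098901, 0.098901, giving 1−D = 0.895061 (working shown to 6 dp, full precision carried).
The second survey: N=9, proportions 0.111111, 0.444444, 0.111111, 0.111111, 0.111111, 0.111111, giving 1−D = 0.740741.
Difference = |0.895061 − 0.740741| = 0.154320, i.e. 0.1543 to 4 decimal places.

0.1543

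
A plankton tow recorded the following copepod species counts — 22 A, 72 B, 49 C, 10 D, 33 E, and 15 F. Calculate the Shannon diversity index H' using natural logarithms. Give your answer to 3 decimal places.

Total N = 22+72+49+10+33+15 = 201, so the proportions are 0.10945, 0.35821, 0.24378, 0.04975, 0.16418, 0.07463 (working shown to 5 dp, full precision carried).
Each pᵢ ln pᵢ term: 0.10945×(-2.21226)=-0.24214, 0.35821×(-1.02664)=-0.36775, 0.24378×(-1.41148)=-0.34409, 0.04975×(-3.00072)=-0.14929, 0.16418×(-1.80680)=-0.29664, 0.07463×(-2.59525)=-0.19368.
Sum = -1.59359, so H' = 1.594.

1.594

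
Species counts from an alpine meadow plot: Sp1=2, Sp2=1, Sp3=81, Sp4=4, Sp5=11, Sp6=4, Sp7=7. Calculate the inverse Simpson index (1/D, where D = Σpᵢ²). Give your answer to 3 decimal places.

Total N = 2+1+81+4+11+4+7 = 110, so the proportions are 0.018182, 0.009091, 0.736364, 0.036364, 0.1, 0.036364, 0.063636 (working shown to 6 dp, full precision carried).
D = 0.018182² + 0.009091² + 0.736364² + 0.036364² + 0.1² + 0.036364² + 0.063636² = 0.000331 + 0.000083 + 0.542231 + 0.001322 + 0.010000 + 0.001322 + 0.004050 = 0.559339.
So 1/D = 1.78783, i.e. 1.788 to 3 decimal places.

1.788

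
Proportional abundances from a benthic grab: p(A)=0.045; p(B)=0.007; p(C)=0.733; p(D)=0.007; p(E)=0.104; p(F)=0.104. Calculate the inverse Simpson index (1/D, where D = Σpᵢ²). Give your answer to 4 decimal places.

D = 0.045² + 0.007² + 0.733² + 0.007² + 0.104² + 0.104² = 0.0020250 + 0.0000490 + 0.5372890 + 0.0000490 + 0.0108160 + 0.0108160 = 0.5610440 (working shown to 7 dp, full precision carried).
So 1/D = 1.782391, i.e. 1.7824 to 4 decimal places.

1.7824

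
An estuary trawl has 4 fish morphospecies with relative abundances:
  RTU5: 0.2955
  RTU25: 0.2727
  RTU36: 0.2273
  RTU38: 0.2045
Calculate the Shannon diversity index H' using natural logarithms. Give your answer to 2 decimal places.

1.38

Each pᵢ ln pᵢ term (working shown to 4 dp, full precision carried): 0.2955×(-1.2191)=-0.3602, 0.2727×(-1.2994)=-0.3543, 0.2273×(-1.4815)=-0.3367, 0.2045×(-1.5872)=-0.3246.
Sum = -1.3759, so H' = 1.38.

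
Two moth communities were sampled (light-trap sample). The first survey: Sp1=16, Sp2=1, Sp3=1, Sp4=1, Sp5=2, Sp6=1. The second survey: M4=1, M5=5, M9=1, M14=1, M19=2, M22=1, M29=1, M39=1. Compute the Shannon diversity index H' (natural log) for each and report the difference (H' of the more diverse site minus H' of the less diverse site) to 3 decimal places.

0.828

The first survey: N=22, proportions 0.72727, 0.04545, 0.04545, 0.04545, 0.09091, 0.04545, giving H' = 1.01160 (working shown to 5 dp, full precision carried).
The second survey: N=13, proportions 0.07692, 0.38462, 0.07692, 0.07692, 0.15385, 0.07692, 0.07692, 0.07692, giving H' = 1.83930.
Difference = |1.01160 − 1.83930| = 0.82770, i.e. 0.828 to 3 decimal places.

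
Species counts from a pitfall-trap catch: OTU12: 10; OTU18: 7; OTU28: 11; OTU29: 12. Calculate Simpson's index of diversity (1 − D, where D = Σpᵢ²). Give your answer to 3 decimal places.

Total N = 10+7+11+12 = 40, so the proportions are 0.25, 0.175, 0.275, 0.3 (working shown to 5 dp, full precision carried).
D = 0.25² + 0.175² + 0.275² + 0.3² = 0.06250 + 0.03062 + 0.07563 + 0.09000 = 0.25875.
So 1 − D = 0.74125, i.e. 0.741 to 3 decimal places.

0.741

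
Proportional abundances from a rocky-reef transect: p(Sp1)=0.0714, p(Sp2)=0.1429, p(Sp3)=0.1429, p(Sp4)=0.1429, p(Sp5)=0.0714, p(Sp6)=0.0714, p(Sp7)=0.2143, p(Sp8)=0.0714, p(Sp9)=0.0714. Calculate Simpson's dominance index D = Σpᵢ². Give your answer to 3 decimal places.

D = 0.0714² + 0.1429² + 0.1429² + 0.1429² + 0.0714² + 0.0714² + 0.2143² + 0.0714² + 0.0714² = 0.00510 + 0.02042 + 0.02042 + 0.02042 + 0.00510 + 0.00510 + 0.04592 + 0.00510 + 0.00510 = 0.13268 (working shown to 5 dp, full precision carried).
To 3 decimal places, D = 0.133.

0.133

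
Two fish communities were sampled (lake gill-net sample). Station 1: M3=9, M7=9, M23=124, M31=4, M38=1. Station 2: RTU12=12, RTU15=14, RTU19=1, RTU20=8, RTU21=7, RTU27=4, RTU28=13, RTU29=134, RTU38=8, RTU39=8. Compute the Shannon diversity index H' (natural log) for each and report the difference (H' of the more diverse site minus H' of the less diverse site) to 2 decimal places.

Station 1: N=147, proportions 0.0612, 0.0612, 0.8435, 0.0272, 0.0068, giving H' = 0.6176 (working shown to 4 dp, full precision carried).
Station 2: N=209, proportions 0.0574, 0.067, 0.0048, 0.0383, 0.0335, 0.0191, 0.0622, 0.6411, 0.0383, 0.0383, giving H' = 1.3926.
Difference = |0.6176 − 1.3926| = 0.7750, i.e. 0.78 to 2 decimal places.

0.78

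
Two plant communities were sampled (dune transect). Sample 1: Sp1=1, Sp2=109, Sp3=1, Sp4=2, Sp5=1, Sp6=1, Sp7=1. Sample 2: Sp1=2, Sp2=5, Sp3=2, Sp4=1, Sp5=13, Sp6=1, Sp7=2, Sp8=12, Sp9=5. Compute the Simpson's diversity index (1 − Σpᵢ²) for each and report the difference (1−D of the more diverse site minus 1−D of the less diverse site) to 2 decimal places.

Sample 1: N=116, proportions 0.0086, 0.9397, 0.0086, 0.0172, 0.0086, 0.0086, 0.0086, giving 1−D = 0.1164 (working shown to 4 dp, full precision carried).
Sample 2: N=43, proportions 0.0465, 0.1163, 0.0465, 0.0233, 0.3023, 0.0233, 0.0465, 0.2791, 0.1163, giving 1−D = 0.7961.
Difference = |0.1164 − 0.7961| = 0.6797, i.e. 0.68 to 2 decimal places.

0.68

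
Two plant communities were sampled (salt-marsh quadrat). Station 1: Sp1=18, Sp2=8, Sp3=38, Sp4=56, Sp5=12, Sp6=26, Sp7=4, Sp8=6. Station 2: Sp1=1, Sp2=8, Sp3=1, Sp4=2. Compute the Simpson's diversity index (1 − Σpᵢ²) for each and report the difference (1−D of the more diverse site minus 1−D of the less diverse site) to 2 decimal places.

0.28

Station 1: N=168, proportions 0.1071, 0.0476, 0.2262, 0.3333, 0.0714, 0.1548, 0.0238, 0.0357, giving 1−D = 0.7931 (working shown to 4 dp, full precision carried).
Station 2: N=12, proportions 0.0833, 0.6667, 0.0833, 0.1667, giving 1−D = 0.5139.
Difference = |0.7931 − 0.5139| = 0.2792, i.e. 0.28 to 2 decimal places.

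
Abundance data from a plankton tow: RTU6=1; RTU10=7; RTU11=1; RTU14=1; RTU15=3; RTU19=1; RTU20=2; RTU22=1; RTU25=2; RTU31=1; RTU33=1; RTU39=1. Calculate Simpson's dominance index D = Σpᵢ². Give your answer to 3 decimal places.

Total N = 1+7+1+1+3+1+2+1+2+1+1+1 = 22, so the proportions are 0.04545, 0.31818, 0.04545, 0.04545, 0.13636, 0.04545, 0.09091, 0.04545, 0.09091, 0.04545, 0.04545, 0.04545 (working shown to 5 dp, full precision carried).
D = 0.04545² + 0.31818² + 0.04545² + 0.04545² + 0.13636² + 0.04545² + 0.09091² + 0.04545² + 0.09091² + 0.04545² + 0.04545² + 0.04545² = 0.00207 + 0.10124 + 0.00207 + 0.00207 + 0.01860 + 0.00207 + 0.00826 + 0.00207 + 0.00826 + 0.00207 + 0.00207 + 0.00207 = 0.15289.
To 3 decimal places, D = 0.153.

0.153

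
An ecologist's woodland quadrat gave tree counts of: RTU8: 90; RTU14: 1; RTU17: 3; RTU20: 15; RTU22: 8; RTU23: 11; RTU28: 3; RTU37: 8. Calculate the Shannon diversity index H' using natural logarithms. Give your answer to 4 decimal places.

1.2521

Total N = 90+1+3+15+8+11+3+8 = 139, so the proportions are 0.647482, 0.007194, 0.021583, 0.107914, 0.057554, 0.079137, 0.021583, 0.057554 (working shown to 6 dp, full precision carried).
Each pᵢ ln pᵢ term: 0.647482×(-0.434664)=-0.281437, 0.007194×(-4.934474)=-0.035500, 0.021583×(-3.835862)=-0.082788, 0.107914×(-2.226424)=-0.240262, 0.057554×(-2.855032)=-0.164318, 0.079137×(-2.536579)=-0.200736, 0.021583×(-3.835862)=-0.082788, 0.057554×(-2.855032)=-0.164318.
Sum = -1.252149, so H' = 1.2521.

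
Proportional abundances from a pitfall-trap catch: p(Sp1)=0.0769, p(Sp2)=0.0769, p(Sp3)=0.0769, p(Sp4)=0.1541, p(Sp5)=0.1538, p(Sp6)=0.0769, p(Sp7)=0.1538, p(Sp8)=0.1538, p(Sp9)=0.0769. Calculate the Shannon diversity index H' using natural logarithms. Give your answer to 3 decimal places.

Each pᵢ ln pᵢ term (working shown to 5 dp, full precision carried): 0.0769×(-2.56525)=-0.19727, 0.0769×(-2.56525)=-0.19727, 0.0769×(-2.56525)=-0.19727, 0.1541×(-1.87015)=-0.28819, 0.1538×(-1.87210)=-0.28793, 0.0769×(-2.56525)=-0.19727, 0.1538×(-1.87210)=-0.28793, 0.1538×(-1.87210)=-0.28793, 0.0769×(-2.56525)=-0.19727.
Sum = -2.13832, so H' = 2.138.

2.138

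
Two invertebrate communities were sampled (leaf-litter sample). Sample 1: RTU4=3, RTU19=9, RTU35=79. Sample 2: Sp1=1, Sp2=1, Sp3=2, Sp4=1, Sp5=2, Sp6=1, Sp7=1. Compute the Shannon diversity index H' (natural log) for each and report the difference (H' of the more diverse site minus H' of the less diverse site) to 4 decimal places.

Sample 1: N=91, proportions 0.032967, 0.098901, 0.868132, giving H' = 0.464077 (working shown to 6 dp, full precision carried).
Sample 2: N=9, proportions 0.111111, 0.111111, 0.222222, 0.111111, 0.222222, 0.111111, 0.111111, giving H' = 1.889159.
Difference = |0.464077 − 1.889159| = 1.425082, i.e. 1.4251 to 4 decimal places.

1.4251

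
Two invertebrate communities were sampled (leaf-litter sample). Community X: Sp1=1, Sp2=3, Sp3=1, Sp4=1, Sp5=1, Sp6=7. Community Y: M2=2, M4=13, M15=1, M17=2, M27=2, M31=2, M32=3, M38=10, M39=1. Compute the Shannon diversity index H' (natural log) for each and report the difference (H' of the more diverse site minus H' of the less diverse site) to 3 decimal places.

Community X: N=14, proportions 0.07143, 0.21429, 0.07143, 0.07143, 0.07143, 0.5, giving H' = 1.43069 (working shown to 5 dp, full precision carried).
Community Y: N=36, proportions 0.05556, 0.36111, 0.02778, 0.05556, 0.05556, 0.05556, 0.08333, 0.27778, 0.02778, giving H' = 1.77210.
Difference = |1.43069 − 1.77210| = 0.34141, i.e. 0.341 to 3 decimal places.

0.341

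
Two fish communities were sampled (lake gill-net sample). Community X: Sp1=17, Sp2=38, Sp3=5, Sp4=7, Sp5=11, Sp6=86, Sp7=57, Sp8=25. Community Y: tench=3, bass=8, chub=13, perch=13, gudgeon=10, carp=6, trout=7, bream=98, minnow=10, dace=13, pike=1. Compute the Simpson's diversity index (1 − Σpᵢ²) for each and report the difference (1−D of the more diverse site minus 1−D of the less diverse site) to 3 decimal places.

Community X: N=246, proportions 0.069106, 0.154472, 0.020325, 0.028455, 0.044715, 0.349593, 0.231707, 0.101626, giving 1−D = 0.781909 (working shown to 6 dp, full precision carried).
Community Y: N=182, proportions 0.016484, 0.043956, 0.071429, 0.071429, 0.054945, 0.032967, 0.038462, 0.538462, 0.054945, 0.071429, 0.005495, giving 1−D = 0.683915.
Difference = |0.781909 − 0.683915| = 0.097994, i.e. 0.098 to 3 decimal places.

0.098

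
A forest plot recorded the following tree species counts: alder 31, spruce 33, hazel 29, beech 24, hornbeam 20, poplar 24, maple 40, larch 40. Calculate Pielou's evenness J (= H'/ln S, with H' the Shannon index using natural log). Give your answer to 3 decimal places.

Total N = 31+33+29+24+20+24+40+40 = 241, so the proportions are 0.12863, 0.13693, 0.12033, 0.09959, 0.08299, 0.09959, 0.16598, 0.16598 (working shown to 5 dp, full precision carried).
H' = −Σ pᵢ ln pᵢ = −((-0.26380) + (-0.27226) + (-0.25480) + (-0.22972) + (-0.20656) + (-0.22972) + (-0.29808) + (-0.29808)) = 2.05301.
With S = 8 species, ln S = 2.07944, so J = 2.05301/2.07944 = 0.98729, i.e. 0.987 to 3 decimal places.

0.987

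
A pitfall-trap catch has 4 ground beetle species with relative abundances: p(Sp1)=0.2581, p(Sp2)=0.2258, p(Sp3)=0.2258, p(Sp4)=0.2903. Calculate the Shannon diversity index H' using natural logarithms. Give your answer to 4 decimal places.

1.3807

Each pᵢ ln pᵢ term (working shown to 6 dp, full precision carried): 0.2581×(-1.354408)=-0.349573, 0.2258×(-1.488106)=-0.336014, 0.2258×(-1.488106)=-0.336014, 0.2903×(-1.236840)=-0.359055.
Sum = -1.380656, so H' = 1.3807.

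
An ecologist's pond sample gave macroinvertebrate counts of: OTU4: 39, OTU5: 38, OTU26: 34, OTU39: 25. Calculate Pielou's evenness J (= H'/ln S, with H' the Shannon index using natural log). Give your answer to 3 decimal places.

0.990

Total N = 39+38+34+25 = 136, so the proportions are 0.28676, 0.27941, 0.25, 0.18382 (working shown to 5 dp, full precision carried).
H' = −Σ pᵢ ln pᵢ = −((-0.35820) + (-0.35627) + (-0.34657) + (-0.31136)) = 1.37240.
With S = 4 species, ln S = 1.38629, so J = 1.37240/1.38629 = 0.98997, i.e. 0.990 to 3 decimal places.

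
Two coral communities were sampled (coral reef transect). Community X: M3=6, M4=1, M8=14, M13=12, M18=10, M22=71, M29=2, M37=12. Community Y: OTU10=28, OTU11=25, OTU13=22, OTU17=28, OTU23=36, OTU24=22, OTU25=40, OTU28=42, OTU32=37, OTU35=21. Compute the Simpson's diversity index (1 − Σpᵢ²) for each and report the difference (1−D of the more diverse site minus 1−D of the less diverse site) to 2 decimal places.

0.24

Community X: N=128, proportions 0.0469, 0.0078, 0.1094, 0.0938, 0.0781, 0.5547, 0.0156, 0.0938, giving 1−D = 0.6542 (working shown to 4 dp, full precision carried).
Community Y: N=301, proportions 0.093, 0.0831, 0.0731, 0.093, 0.1196, 0.0731, 0.1329, 0.1395, 0.1229, 0.0698, giving 1−D = 0.8937.
Difference = |0.6542 − 0.8937| = 0.2395, i.e. 0.24 to 2 decimal places.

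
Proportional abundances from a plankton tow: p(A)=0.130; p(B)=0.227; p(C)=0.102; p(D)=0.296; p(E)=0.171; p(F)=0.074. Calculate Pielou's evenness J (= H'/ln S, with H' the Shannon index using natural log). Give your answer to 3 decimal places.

0.943

H' = −Σ pᵢ ln pᵢ = −((-0.26523) + (-0.33660) + (-0.23284) + (-0.36035) + (-0.30200) + (-0.19267)) = 1.68969 (working shown to 5 dp, full precision carried).
With S = 6 species, ln S = 1.79176, so J = 1.68969/1.79176 = 0.94304, i.e. 0.943 to 3 decimal places.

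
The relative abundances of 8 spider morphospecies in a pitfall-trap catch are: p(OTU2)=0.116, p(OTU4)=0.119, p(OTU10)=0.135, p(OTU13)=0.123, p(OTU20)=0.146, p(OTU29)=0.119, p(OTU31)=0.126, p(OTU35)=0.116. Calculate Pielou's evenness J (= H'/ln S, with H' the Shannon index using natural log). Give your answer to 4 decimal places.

0.9985

H' = −Σ pᵢ ln pᵢ = −((-0.249883) + (-0.253307) + (-0.270335) + (-0.257755) + (-0.280926) + (-0.253307) + (-0.261006) + (-0.249883)) = 2.076402 (working shown to 6 dp, full precision carried).
With S = 8 species, ln S = 2.079442, so J = 2.076402/2.079442 = 0.998538, i.e. 0.9985 to 4 decimal places.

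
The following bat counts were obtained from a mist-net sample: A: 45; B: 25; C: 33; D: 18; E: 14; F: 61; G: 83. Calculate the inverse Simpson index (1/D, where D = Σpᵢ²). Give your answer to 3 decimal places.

Total N = 45+25+33+18+14+61+83 = 279, so the proportions are 0.1612903, 0.0896057, 0.1182796, 0.0645161, 0.0501792, 0.218638, 0.297491 (working shown to 7 dp, full precision carried).
D = 0.1612903² + 0.0896057² + 0.1182796² + 0.0645161² + 0.0501792² + 0.218638² + 0.297491² = 0.0260146 + 0.0080292 + 0.0139901 + 0.0041623 + 0.0025180 + 0.0478026 + 0.0885009 = 0.1910176.
So 1/D = 5.23512, i.e. 5.235 to 3 decimal places.

5.235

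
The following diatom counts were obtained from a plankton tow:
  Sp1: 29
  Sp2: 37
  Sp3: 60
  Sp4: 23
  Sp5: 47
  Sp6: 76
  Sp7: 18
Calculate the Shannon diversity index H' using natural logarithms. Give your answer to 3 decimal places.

1.838

Total N = 29+37+60+23+47+76+18 = 290, so the proportions are 0.1, 0.12759, 0.2069, 0.07931, 0.16207, 0.26207, 0.06207 (working shown to 5 dp, full precision carried).
Each pᵢ ln pᵢ term: 0.1×(-2.30259)=-0.23026, 0.12759×(-2.05896)=-0.26270, 0.2069×(-1.57554)=-0.32597, 0.07931×(-2.53439)=-0.20100, 0.16207×(-1.81973)=-0.29492, 0.26207×(-1.33915)=-0.35095, 0.06207×(-2.77951)=-0.17252.
Sum = -1.83832, so H' = 1.838.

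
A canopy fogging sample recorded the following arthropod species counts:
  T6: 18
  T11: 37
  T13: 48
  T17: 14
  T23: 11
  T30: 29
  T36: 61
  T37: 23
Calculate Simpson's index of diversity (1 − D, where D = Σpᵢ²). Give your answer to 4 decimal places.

0.8381

Total N = 18+37+48+14+11+29+61+23 = 241, so the proportions are 0.074689, 0.153527, 0.19917, 0.058091, 0.045643, 0.120332, 0.253112, 0.095436 (working shown to 6 dp, full precision carried).
D = 0.074689² + 0.153527² + 0.19917² + 0.058091² + 0.045643² + 0.120332² + 0.253112² + 0.095436² = 0.005578 + 0.023571 + 0.039669 + 0.003375 + 0.002083 + 0.014480 + 0.064066 + 0.009108 = 0.161929.
So 1 − D = 0.838071, i.e. 0.8381 to 4 decimal places.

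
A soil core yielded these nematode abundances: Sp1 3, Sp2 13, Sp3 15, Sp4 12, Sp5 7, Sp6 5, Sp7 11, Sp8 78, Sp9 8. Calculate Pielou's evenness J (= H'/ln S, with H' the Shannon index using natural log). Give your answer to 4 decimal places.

0.7547

Total N = 3+13+15+12+7+5+11+78+8 = 152, so the proportions are 0.019737, 0.085526, 0.098684, 0.078947, 0.046053, 0.032895, 0.072368, 0.513158, 0.052632 (working shown to 6 dp, full precision carried).
H' = −Σ pᵢ ln pᵢ = −((-0.077472) + (-0.210303) + (-0.228536) + (-0.200445) + (-0.141749) + (-0.112317) + (-0.190038) + (-0.342364) + (-0.154970)) = 1.658196.
With S = 9 species, ln S = 2.197225, so J = 1.658196/2.197225 = 0.754678, i.e. 0.7547 to 4 decimal places.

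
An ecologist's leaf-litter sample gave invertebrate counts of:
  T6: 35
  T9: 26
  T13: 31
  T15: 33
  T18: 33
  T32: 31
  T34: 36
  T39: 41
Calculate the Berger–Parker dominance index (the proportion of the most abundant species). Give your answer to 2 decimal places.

Total N = 35+26+31+33+33+31+36+41 = 266, so the proportions are 0.1316, 0.0977, 0.1165, 0.1241, 0.1241, 0.1165, 0.1353, 0.1541 (working shown to 4 dp, full precision carried).
The largest proportion is 0.1541, i.e. d = 0.15 to 2 decimal places.

0.15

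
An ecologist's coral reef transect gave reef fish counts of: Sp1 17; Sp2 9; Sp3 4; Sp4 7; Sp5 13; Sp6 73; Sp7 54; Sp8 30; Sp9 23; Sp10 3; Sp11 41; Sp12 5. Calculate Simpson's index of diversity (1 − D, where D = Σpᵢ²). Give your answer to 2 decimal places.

0.85

Total N = 17+9+4+7+13+73+54+30+23+3+41+5 = 279, so the proportions are 0.0609, 0.0323, 0.0143, 0.0251, 0.0466, 0.2616, 0.1935, 0.1075, 0.0824, 0.0108, 0.147, 0.0179 (working shown to 4 dp, full precision carried).
D = 0.0609² + 0.0323² + 0.0143² + 0.0251² + 0.0466² + 0.2616² + 0.1935² + 0.1075² + 0.0824² + 0.0108² + 0.147² + 0.0179² = 0.0037 + 0.0010 + 0.0002 + 0.0006 + 0.0022 + 0.0685 + 0.0375 + 0.0116 + 0.0068 + 0.0001 + 0.0216 + 0.0003 = 0.1541.
So 1 − D = 0.8459, i.e. 0.85 to 2 decimal places.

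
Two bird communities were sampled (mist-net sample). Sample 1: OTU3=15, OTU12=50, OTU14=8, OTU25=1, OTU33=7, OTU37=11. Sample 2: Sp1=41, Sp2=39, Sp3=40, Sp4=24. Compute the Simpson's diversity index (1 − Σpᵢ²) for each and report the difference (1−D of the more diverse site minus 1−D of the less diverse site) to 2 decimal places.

Sample 1: N=92, proportions 0.16304, 0.54348, 0.08696, 0.01087, 0.07609, 0.11957, giving 1−D = 0.65028 (working shown to 5 dp, full precision carried).
Sample 2: N=144, proportions 0.28472, 0.27083, 0.27778, 0.16667, giving 1−D = 0.74064.
Difference = |0.65028 − 0.74064| = 0.09036, i.e. 0.09 to 2 decimal places.

0.09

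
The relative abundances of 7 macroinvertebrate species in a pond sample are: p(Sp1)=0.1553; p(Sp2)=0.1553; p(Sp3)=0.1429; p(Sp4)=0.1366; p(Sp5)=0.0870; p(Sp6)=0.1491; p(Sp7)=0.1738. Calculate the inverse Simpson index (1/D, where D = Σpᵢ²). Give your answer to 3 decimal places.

D = 0.1553² + 0.1553² + 0.1429² + 0.1366² + 0.087² + 0.1491² + 0.1738² = 0.0241181 + 0.0241181 + 0.0204204 + 0.0186596 + 0.0075690 + 0.0222308 + 0.0302064 = 0.1473224 (working shown to 7 dp, full precision carried).
So 1/D = 6.78783, i.e. 6.788 to 3 decimal places.

6.788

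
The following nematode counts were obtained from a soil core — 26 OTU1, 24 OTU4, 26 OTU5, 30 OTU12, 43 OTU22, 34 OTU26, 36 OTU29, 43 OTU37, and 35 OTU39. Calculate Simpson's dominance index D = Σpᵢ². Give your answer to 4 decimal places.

Total N = 26+24+26+30+43+34+36+43+35 = 297, so the proportions are 0.087542, 0.080808, 0.087542, 0.10101, 0.144781, 0.114478, 0.121212, 0.144781, 0.117845 (working shown to 6 dp, full precision carried).
D = 0.087542² + 0.080808² + 0.087542² + 0.10101² + 0.144781² + 0.114478² + 0.121212² + 0.144781² + 0.117845² = 0.007664 + 0.006530 + 0.007664 + 0.010203 + 0.020962 + 0.013105 + 0.014692 + 0.020962 + 0.013887 = 0.115668.
To 4 decimal places, D = 0.1157.

0.1157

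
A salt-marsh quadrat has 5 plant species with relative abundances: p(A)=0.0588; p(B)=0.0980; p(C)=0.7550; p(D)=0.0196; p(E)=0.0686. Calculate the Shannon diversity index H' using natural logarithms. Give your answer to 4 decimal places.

0.8673

Each pᵢ ln pᵢ term (working shown to 6 dp, full precision carried): 0.0588×(-2.833613)=-0.166616, 0.098×(-2.322788)=-0.227633, 0.755×(-0.281038)=-0.212183, 0.0196×(-3.932226)=-0.077072, 0.0686×(-2.679463)=-0.183811.
Sum = -0.867316, so H' = 0.8673.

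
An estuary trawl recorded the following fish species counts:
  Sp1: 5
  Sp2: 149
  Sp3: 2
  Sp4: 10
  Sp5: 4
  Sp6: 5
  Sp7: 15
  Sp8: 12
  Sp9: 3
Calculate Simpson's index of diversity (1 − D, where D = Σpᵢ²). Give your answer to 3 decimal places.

0.459

Total N = 5+149+2+10+4+5+15+12+3 = 205, so the proportions are 0.02439, 0.72683, 0.00976, 0.04878, 0.01951, 0.02439, 0.07317, 0.05854, 0.01463 (working shown to 5 dp, full precision carried).
D = 0.02439² + 0.72683² + 0.00976² + 0.04878² + 0.01951² + 0.02439² + 0.07317² + 0.05854² + 0.01463² = 0.00059 + 0.52828 + 0.00010 + 0.00238 + 0.00038 + 0.00059 + 0.00535 + 0.00343 + 0.00021 = 0.54132.
So 1 − D = 0.45868, i.e. 0.459 to 3 decimal places.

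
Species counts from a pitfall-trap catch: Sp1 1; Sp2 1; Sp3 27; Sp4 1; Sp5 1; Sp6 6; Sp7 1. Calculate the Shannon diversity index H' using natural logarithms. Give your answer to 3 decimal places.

1.013

Total N = 1+1+27+1+1+6+1 = 38, so the proportions are 0.02632, 0.02632, 0.71053, 0.02632, 0.02632, 0.15789, 0.02632 (working shown to 5 dp, full precision carried).
Each pᵢ ln pᵢ term: 0.02632×(-3.63759)=-0.09573, 0.02632×(-3.63759)=-0.09573, 0.71053×(-0.34175)=-0.24282, 0.02632×(-3.63759)=-0.09573, 0.02632×(-3.63759)=-0.09573, 0.15789×(-1.84583)=-0.29145, 0.02632×(-3.63759)=-0.09573.
Sum = -1.01290, so H' = 1.013.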